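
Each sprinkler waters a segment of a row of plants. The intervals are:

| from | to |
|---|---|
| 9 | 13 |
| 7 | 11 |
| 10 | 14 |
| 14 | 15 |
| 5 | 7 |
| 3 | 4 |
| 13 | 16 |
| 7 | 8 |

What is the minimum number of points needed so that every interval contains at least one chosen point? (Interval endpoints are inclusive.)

Sorted: [3,4] [5,7] [7,8] [7,11] [9,13] [10,14] [14,15] [13,16]
{[3,4]} hit by 4; {[5,7],[7,8],[7,11]} hit by 7; {[9,13],[10,14]} hit by 13; {[14,15],[13,16]} hit by 15.
Points: 4, 7, 13, 15 (4 total).

4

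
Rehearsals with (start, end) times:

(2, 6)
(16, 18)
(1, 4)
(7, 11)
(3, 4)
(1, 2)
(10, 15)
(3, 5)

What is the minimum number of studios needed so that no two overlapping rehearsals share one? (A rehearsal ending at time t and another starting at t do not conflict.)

Events (time:±→running): 1:+→1 1:+→2 2:-→1 2:+→2 3:+→3 3:+→4 … peak 4.

4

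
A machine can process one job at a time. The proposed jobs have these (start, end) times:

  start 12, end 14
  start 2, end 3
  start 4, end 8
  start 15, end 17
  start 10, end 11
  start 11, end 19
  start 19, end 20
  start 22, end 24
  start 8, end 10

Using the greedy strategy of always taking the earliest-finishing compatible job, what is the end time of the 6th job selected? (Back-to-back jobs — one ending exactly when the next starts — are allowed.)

17

Sort by end time and greedily take each interval whose start is ≥ the last chosen end.
By end time: (2,3), (4,8), (8,10), (10,11), (12,14), (15,17), (11,19), (19,20), (22,24).
Pick (2,3); next start ≥ 3 → (4,8); next start ≥ 8 → (8,10); next start ≥ 10 → (10,11); next start ≥ 11 → (12,14); next start ≥ 14 → (15,17); next start ≥ 17 → (19,20); next start ≥ 20 → (22,24).
Selected: (2,3) (4,8) (8,10) (10,11) (12,14) (15,17) (19,20) (22,24)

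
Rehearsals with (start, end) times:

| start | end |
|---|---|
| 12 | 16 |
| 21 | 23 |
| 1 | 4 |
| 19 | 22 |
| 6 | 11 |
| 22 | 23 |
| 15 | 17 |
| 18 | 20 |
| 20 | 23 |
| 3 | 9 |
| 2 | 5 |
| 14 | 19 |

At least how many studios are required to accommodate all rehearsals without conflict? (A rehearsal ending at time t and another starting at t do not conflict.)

3

Count concurrent intervals with a sweep; the peak is the room count.
starts: [1, 2, 3, 6, 12, 14, 15, 18, 19, 20, 21, 22]
ends:   [4, 5, 9, 11, 16, 17, 19, 20, 22, 23, 23, 23]
s1→1 s2→2 s3→3  — peak 3.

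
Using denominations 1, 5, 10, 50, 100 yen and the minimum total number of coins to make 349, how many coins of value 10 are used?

4

349 − 3×100→49 − 4×10→9 − 1×5→4 − 4×1→0
Count of 10: 4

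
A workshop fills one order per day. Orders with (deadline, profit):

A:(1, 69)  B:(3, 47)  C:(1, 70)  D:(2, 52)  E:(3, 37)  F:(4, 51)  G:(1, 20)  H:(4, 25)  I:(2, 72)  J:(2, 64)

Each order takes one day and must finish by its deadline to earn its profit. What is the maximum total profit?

240

Sort by profit descending; place each in the latest free slot ≤ its deadline.
By profit: I(d2,72), C(d1,70), A(d1,69), J(d2,64), D(d2,52), F(d4,51), B(d3,47), E(d3,37), H(d4,25), G(d1,20)
I→slot 2; C→slot 1; A skipped; J skipped; D skipped; F→slot 4; B→slot 3; E skipped; H skipped; G skipped.
Profit = 70 + 72 + 47 + 51 = 240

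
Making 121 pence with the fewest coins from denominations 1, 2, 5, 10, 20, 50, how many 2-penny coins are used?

0

Greedy: take as many of the largest coin as possible, then repeat with the remainder.
121 − 2×50→21 − 1×20→1 − 1×1→0
Count of 2: 0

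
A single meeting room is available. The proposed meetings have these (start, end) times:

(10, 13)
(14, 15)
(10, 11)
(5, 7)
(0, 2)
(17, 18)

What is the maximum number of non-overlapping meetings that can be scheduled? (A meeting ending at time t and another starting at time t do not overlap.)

Sort by end time and greedily take each interval whose start is ≥ the last chosen end.
By end time: (0,2), (5,7), (10,11), (10,13), (14,15), (17,18).
Pick (0,2); next start ≥ 2 → (5,7); next start ≥ 7 → (10,11); next start ≥ 11 → (14,15); next start ≥ 15 → (17,18).
Selected 5 meetings.

5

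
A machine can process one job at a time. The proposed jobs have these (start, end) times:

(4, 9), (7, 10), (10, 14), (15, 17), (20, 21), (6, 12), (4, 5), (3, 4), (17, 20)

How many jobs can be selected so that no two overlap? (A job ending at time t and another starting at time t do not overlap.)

7

Greedy by earliest finish: after sorting by end time, pick each interval compatible with the last pick.
By end time: (3,4), (4,5), (4,9), (7,10), (6,12), (10,14), (15,17), (17,20), (20,21).
Pick (3,4); next start ≥ 4 → (4,5); next start ≥ 5 → (7,10); next start ≥ 10 → (10,14); next start ≥ 14 → (15,17); next start ≥ 17 → (17,20); next start ≥ 20 → (20,21).
Selected 7 jobs.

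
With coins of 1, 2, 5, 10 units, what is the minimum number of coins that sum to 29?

5

Greedy: take as many of the largest coin as possible, then repeat with the remainder.
29 = 2×10 + 1×5 + 2×2
Total coins = 2 + 1 + 2 = 5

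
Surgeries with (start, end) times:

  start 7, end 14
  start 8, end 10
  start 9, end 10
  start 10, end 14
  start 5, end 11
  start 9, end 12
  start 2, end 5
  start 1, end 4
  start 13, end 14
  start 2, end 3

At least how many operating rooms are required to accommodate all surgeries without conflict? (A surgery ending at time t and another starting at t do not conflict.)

5

Count concurrent intervals with a sweep; the peak is the room count.
starts: [1, 2, 2, 5, 7, 8, 9, 9, 10, 13]
ends:   [3, 4, 5, 10, 10, 11, 12, 14, 14, 14]
s1→1 s2→2 s2→3 e3→2 e4→1 e5→0 s5→1 s7→2 s8→3 s9→4 s9→5  — peak 5.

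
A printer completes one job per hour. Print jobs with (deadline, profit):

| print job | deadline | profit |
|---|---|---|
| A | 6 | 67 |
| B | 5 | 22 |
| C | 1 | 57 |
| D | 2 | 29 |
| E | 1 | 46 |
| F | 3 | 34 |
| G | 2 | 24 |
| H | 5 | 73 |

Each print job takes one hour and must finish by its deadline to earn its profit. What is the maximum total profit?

282

By profit: H(d5,73), A(d6,67), C(d1,57), E(d1,46), F(d3,34), D(d2,29), G(d2,24), B(d5,22)
H→slot 5; A→slot 6; C→slot 1; E skipped; F→slot 3; D→slot 2; G skipped; B→slot 4.
Profit = 57 + 29 + 34 + 22 + 73 + 67 = 282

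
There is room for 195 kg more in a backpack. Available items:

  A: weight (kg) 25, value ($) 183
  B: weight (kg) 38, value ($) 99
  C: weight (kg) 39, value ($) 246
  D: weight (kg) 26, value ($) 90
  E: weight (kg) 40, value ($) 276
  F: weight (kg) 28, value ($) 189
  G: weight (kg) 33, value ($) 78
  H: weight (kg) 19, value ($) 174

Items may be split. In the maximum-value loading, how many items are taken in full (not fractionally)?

Greedy by value/weight ratio, highest first.
Ratios (sorted): H 9.16, A 7.32, E 6.90, F 6.75, C 6.31, D 3.46, B 2.61, G 2.36
take H (19 @ 174); take A (25 @ 183); take E (40 @ 276); take F (28 @ 189); take C (39 @ 246); take D (26 @ 90); take 18/38 of B → 46.89. Capacity used 195/195.
6 item(s) taken whole; one partial (take 18/38 of B).

6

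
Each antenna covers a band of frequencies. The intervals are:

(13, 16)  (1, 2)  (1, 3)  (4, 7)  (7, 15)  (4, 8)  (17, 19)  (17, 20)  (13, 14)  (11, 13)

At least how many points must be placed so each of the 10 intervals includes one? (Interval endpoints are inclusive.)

Sort by right endpoint; whenever an interval is uncovered, place a point at its right end.
By right end: [1,2]  [1,3]  [4,7]  [4,8]  [11,13]  [13,14]  [7,15]  [13,16]  [17,19]  [17,20]
[1,2] uncovered → point at 2; [4,7] uncovered → point at 7; [11,13] uncovered → point at 13; [17,19] uncovered → point at 19.
Points: 2, 7, 13, 19 (4 total).

4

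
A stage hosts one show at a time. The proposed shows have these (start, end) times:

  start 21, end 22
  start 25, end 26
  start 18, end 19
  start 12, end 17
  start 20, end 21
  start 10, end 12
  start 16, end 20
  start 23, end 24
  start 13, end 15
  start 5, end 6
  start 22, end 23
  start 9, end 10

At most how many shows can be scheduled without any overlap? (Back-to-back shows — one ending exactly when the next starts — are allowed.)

10

Sorted by end: (5,6)  (9,10)  (10,12)  (13,15)  (12,17)  (18,19)  (16,20)  (20,21)  (21,22)  (22,23)  (23,24)  (25,26)
take (5,6); take (9,10); take (10,12); take (13,15); take (18,19); take (20,21); take (21,22); take (22,23); take (23,24); take (25,26).
Selected 10 shows.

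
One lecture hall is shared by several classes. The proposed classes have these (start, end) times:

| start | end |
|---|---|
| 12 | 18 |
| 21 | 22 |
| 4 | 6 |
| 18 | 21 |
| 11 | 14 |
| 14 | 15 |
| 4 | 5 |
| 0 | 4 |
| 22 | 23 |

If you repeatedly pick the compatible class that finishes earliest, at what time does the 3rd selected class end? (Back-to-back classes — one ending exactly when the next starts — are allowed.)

14

By end time: (0,4), (4,5), (4,6), (11,14), (14,15), (12,18), (18,21), (21,22), (22,23).
Pick (0,4); next start ≥ 4 → (4,5); next start ≥ 5 → (11,14); next start ≥ 14 → (14,15); next start ≥ 15 → (18,21); next start ≥ 21 → (21,22); next start ≥ 22 → (22,23).
Selected: (0,4) (4,5) (11,14) (14,15) (18,21) (21,22) (22,23)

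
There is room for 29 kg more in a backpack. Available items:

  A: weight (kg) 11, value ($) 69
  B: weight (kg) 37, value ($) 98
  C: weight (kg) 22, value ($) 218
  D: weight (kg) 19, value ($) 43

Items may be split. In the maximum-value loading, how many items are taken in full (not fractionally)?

1

Order: C (218/22=9.91) > A (69/11=6.27) > B (98/37=2.65) > D (43/19=2.26)
Fill: take C (22 @ 218) → take 7/11 of A → 43.91; 29/29 used.
1 item(s) taken whole; one partial (take 7/11 of A).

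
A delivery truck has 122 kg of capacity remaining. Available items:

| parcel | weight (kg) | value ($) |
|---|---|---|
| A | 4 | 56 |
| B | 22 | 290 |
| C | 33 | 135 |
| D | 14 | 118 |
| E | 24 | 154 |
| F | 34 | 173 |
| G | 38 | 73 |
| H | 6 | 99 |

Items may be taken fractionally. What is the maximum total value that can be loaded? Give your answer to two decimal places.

Ratios (sorted): H 16.50, A 14.00, B 13.18, D 8.43, E 6.42, F 5.09, C 4.09, G 1.92
take H (6 @ 99); take A (4 @ 56); take B (22 @ 290); take D (14 @ 118); take E (24 @ 154); take F (34 @ 173); take 18/33 of C → 73.64. Capacity used 122/122.
Total value = 963.64

963.64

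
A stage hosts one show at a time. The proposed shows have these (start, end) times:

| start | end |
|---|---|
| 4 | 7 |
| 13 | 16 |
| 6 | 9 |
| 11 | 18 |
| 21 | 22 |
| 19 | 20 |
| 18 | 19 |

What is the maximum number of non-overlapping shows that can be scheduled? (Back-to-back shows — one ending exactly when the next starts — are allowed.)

Order by finish time; keep every interval that doesn't clash with the previous kept one.
By end time: (4,7), (6,9), (13,16), (11,18), (18,19), (19,20), (21,22).
Pick (4,7); next start ≥ 7 → (13,16); next start ≥ 16 → (18,19); next start ≥ 19 → (19,20); next start ≥ 20 → (21,22).
Selected 5 shows.

5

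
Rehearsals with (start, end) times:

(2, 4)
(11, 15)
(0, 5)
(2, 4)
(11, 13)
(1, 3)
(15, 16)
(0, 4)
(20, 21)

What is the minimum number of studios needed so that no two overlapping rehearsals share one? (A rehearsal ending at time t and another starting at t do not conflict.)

Count concurrent intervals with a sweep; the peak is the room count.
starts: [0, 0, 1, 2, 2, 11, 11, 15, 20]
ends:   [3, 4, 4, 4, 5, 13, 15, 16, 21]
s0→1 s0→2 s1→3 s2→4 s2→5  — peak 5.

5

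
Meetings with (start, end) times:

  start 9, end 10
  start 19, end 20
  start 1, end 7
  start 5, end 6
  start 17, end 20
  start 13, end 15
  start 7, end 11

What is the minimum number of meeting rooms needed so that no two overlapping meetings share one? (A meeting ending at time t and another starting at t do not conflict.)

2

The answer is the maximum number of intervals overlapping at any instant.
Events (time:±→running): 1:+→1 5:+→2 … peak 2.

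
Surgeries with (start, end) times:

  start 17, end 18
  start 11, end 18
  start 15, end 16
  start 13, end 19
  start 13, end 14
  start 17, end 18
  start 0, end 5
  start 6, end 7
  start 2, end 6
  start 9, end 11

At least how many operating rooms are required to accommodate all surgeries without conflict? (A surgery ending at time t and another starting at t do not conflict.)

Events (time:±→running): 0:+→1 2:+→2 5:-→1 6:-→0 6:+→1 7:-→0 9:+→1 11:-→0 11:+→1 13:+→2 13:+→3 14:-→2 15:+→3 16:-→2 17:+→3 17:+→4 … peak 4.

4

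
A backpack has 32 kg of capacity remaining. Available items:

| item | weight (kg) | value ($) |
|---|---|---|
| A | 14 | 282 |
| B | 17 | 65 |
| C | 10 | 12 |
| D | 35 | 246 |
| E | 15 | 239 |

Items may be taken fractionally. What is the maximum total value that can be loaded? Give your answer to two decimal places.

Order: A (282/14=20.14) > E (239/15=15.93) > D (246/35=7.03) > B (65/17=3.82) > C (12/10=1.20)
Fill: take A (14 @ 282) → take E (15 @ 239) → take 3/35 of D → 21.09; 32/32 used.
Total value = 542.09

542.09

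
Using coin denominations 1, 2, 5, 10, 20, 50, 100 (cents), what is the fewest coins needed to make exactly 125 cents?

3

Use the largest denomination that fits, subtract, and repeat.
125 = 1×100 + 1×20 + 1×5
Total coins = 1 + 1 + 1 = 3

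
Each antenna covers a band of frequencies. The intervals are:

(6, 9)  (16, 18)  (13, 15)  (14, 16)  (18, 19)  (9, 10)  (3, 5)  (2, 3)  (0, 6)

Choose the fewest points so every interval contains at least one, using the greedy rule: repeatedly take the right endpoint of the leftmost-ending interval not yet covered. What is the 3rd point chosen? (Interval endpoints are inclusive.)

15

Sorted: [2,3] [3,5] [0,6] [6,9] [9,10] [13,15] [14,16] [16,18] [18,19]
{[2,3],[3,5],[0,6]} hit by 3; {[6,9],[9,10]} hit by 9; {[13,15],[14,16]} hit by 15; {[16,18],[18,19]} hit by 18.
Points: 3, 9, 15, 18 (4 total).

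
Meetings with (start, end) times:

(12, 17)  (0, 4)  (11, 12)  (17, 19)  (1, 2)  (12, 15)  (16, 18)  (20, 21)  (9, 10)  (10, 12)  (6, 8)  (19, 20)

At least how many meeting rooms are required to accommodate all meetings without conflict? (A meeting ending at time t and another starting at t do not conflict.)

2

Events (time:±→running): 0:+→1 1:+→2 … peak 2.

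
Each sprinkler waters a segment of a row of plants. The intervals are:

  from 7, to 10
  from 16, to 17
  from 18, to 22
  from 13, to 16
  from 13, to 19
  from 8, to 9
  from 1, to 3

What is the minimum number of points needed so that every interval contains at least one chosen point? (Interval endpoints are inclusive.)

Process intervals by earliest right end; each time one isn't hit yet, stab at its right endpoint.
Sorted: [1,3] [8,9] [7,10] [13,16] [16,17] [13,19] [18,22]
{[1,3]} hit by 3; {[8,9],[7,10]} hit by 9; {[13,16],[16,17],[13,19]} hit by 16; {[18,22]} hit by 22.
Points: 3, 9, 16, 22 (4 total).

4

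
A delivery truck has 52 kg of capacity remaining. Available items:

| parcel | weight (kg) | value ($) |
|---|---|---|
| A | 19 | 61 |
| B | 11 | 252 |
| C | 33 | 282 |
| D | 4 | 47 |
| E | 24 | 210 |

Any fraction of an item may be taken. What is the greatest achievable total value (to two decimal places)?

620.09

Sort by value per unit weight and fill in that order.
Order: B (252/11=22.91) > D (47/4=11.75) > E (210/24=8.75) > C (282/33=8.55) > A (61/19=3.21)
Fill: take B (11 @ 252) → take D (4 @ 47) → take E (24 @ 210) → take 13/33 of C → 111.09; 52/52 used.
Total value = 620.09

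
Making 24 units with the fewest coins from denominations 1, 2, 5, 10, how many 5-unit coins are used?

Use the largest denomination that fits, subtract, and repeat.
24 = 2×10 + 2×2
Count of 5: 0

0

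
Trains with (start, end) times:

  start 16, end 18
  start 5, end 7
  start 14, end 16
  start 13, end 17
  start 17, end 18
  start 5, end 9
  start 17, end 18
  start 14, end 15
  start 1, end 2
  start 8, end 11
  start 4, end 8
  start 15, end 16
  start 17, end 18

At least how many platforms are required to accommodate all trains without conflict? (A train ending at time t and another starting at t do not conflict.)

4

Count concurrent intervals with a sweep; the peak is the room count.
starts: [1, 4, 5, 5, 8, 13, 14, 14, 15, 16, 17, 17, 17]
ends:   [2, 7, 8, 9, 11, 15, 16, 16, 17, 18, 18, 18, 18]
s1→1 e2→0 s4→1 s5→2 s5→3 e7→2 e8→1 s8→2 e9→1 e11→0 s13→1 s14→2 s14→3 e15→2 s15→3 e16→2 e16→1 s16→2 e17→1 s17→2 s17→3 s17→4  — peak 4.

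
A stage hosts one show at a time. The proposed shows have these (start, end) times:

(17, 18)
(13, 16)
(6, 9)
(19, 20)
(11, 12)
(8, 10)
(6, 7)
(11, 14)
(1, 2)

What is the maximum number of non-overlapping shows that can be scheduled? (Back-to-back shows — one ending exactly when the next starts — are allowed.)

Order by finish time; keep every interval that doesn't clash with the previous kept one.
By end time: (1,2), (6,7), (6,9), (8,10), (11,12), (11,14), (13,16), (17,18), (19,20).
Pick (1,2); next start ≥ 2 → (6,7); next start ≥ 7 → (8,10); next start ≥ 10 → (11,12); next start ≥ 12 → (13,16); next start ≥ 16 → (17,18); next start ≥ 18 → (19,20).
Selected 7 shows.

7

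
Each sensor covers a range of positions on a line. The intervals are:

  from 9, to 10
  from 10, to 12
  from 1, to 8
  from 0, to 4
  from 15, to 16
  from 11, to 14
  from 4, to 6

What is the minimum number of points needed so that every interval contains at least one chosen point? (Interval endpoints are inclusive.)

Sort by right endpoint; whenever an interval is uncovered, place a point at its right end.
By right end: [0,4]  [4,6]  [1,8]  [9,10]  [10,12]  [11,14]  [15,16]
[0,4] uncovered → point at 4; [9,10] uncovered → point at 10; [11,14] uncovered → point at 14; [15,16] uncovered → point at 16.
Points: 4, 10, 14, 16 (4 total).

4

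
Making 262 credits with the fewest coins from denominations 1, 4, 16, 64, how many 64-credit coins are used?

4

262 − 4×64→6 − 1×4→2 − 2×1→0
Count of 64: 4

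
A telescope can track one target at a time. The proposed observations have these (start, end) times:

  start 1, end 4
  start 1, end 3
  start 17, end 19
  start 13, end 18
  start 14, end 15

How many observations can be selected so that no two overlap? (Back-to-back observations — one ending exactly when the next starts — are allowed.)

By end time: (1,3), (1,4), (14,15), (13,18), (17,19).
Pick (1,3); next start ≥ 3 → (14,15); next start ≥ 15 → (17,19).
Selected 3 observations.

3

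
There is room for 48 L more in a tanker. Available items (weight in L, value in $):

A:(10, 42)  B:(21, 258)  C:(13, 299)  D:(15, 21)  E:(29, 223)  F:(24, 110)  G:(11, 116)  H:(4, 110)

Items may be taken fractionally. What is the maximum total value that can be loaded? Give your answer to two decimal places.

772.45

Sort by value per unit weight and fill in that order.
Order: H (110/4=27.50) > C (299/13=23.00) > B (258/21=12.29) > G (116/11=10.55) > E (223/29=7.69) > F (110/24=4.58) > A (42/10=4.20) > D (21/15=1.40)
Fill: take H (4 @ 110) → take C (13 @ 299) → take B (21 @ 258) → take 10/11 of G → 105.45; 48/48 used.
Total value = 772.45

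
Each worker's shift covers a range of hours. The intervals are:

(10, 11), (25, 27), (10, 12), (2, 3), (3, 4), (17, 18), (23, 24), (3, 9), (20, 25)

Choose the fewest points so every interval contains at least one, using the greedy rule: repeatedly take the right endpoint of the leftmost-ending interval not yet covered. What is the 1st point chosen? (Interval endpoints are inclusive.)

3

Process intervals by earliest right end; each time one isn't hit yet, stab at its right endpoint.
By right end: [2,3]  [3,4]  [3,9]  [10,11]  [10,12]  [17,18]  [23,24]  [20,25]  [25,27]
[2,3] uncovered → point at 3; [10,11] uncovered → point at 11; [17,18] uncovered → point at 18; [23,24] uncovered → point at 24; [25,27] uncovered → point at 27.
Points: 3, 11, 18, 24, 27 (5 total).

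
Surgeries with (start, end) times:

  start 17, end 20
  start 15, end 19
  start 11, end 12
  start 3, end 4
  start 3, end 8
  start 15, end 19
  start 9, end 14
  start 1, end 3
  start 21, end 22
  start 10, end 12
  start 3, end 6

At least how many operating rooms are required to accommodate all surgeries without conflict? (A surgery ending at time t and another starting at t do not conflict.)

3

The answer is the maximum number of intervals overlapping at any instant.
starts: [1, 3, 3, 3, 9, 10, 11, 15, 15, 17, 21]
ends:   [3, 4, 6, 8, 12, 12, 14, 19, 19, 20, 22]
s1→1 e3→0 s3→1 s3→2 s3→3  — peak 3.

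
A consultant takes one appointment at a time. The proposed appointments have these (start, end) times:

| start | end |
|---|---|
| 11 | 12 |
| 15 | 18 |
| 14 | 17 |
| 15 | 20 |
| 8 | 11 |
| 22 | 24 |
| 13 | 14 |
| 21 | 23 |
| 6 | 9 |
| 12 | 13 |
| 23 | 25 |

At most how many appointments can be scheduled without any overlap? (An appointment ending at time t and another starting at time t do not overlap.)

By end time: (6,9), (8,11), (11,12), (12,13), (13,14), (14,17), (15,18), (15,20), (21,23), (22,24), (23,25).
Pick (6,9); next start ≥ 9 → (11,12); next start ≥ 12 → (12,13); next start ≥ 13 → (13,14); next start ≥ 14 → (14,17); next start ≥ 17 → (21,23); next start ≥ 23 → (23,25).
Selected 7 appointments.

7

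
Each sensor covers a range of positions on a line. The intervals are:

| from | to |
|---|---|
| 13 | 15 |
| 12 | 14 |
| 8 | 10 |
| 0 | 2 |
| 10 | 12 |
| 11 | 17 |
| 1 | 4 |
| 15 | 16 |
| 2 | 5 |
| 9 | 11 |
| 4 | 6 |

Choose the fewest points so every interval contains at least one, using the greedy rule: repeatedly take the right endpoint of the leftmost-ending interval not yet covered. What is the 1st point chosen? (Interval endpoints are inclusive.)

By right end: [0,2]  [1,4]  [2,5]  [4,6]  [8,10]  [9,11]  [10,12]  [12,14]  [13,15]  [15,16]  [11,17]
[0,2] uncovered → point at 2; [4,6] uncovered → point at 6; [8,10] uncovered → point at 10; [12,14] uncovered → point at 14; [15,16] uncovered → point at 16.
Points: 2, 6, 10, 14, 16 (5 total).

2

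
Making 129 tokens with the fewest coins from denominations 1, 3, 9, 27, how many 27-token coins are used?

129 = 4×27 + 2×9 + 1×3
Count of 27: 4

4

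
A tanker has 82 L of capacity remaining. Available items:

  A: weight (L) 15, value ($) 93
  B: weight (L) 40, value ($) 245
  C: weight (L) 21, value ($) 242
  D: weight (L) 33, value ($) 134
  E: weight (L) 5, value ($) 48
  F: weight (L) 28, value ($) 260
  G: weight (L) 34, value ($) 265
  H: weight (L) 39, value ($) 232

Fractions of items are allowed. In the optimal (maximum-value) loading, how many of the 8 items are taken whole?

Ratios (sorted): C 11.52, E 9.60, F 9.29, G 7.79, A 6.20, B 6.12, H 5.95, D 4.06
take C (21 @ 242); take E (5 @ 48); take F (28 @ 260); take 28/34 of G → 218.24. Capacity used 82/82.
3 item(s) taken whole; one partial (take 28/34 of G).

3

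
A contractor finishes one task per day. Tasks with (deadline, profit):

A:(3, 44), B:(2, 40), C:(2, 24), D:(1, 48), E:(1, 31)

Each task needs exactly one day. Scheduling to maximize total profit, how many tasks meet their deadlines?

Take jobs in profit order; each goes to the latest open slot no later than its deadline.
Profit order: D=48 A=44 B=40 E=31 C=24
Assign: D→slot 1, A→slot 3, B→slot 2, E skipped, C skipped.
Slots: [1:D] [2:B] [3:A]
3 of 5 scheduled.

3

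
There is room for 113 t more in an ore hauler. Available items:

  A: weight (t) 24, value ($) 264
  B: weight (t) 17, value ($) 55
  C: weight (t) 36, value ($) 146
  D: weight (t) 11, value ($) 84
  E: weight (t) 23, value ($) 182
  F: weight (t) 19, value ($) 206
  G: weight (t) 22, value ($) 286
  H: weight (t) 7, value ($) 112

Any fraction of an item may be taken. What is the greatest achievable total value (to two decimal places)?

Sort by value per unit weight and fill in that order.
Order: H (112/7=16.00) > G (286/22=13.00) > A (264/24=11.00) > F (206/19=10.84) > E (182/23=7.91) > D (84/11=7.64) > C (146/36=4.06) > B (55/17=3.24)
Fill: take H (7 @ 112) → take G (22 @ 286) → take A (24 @ 264) → take F (19 @ 206) → take E (23 @ 182) → take D (11 @ 84) → take 7/36 of C → 28.39; 113/113 used.
Total value = 1162.39

1162.39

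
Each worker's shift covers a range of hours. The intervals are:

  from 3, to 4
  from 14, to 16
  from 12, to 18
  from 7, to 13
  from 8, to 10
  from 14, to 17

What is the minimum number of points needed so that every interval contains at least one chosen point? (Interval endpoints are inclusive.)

Sort by right endpoint; whenever an interval is uncovered, place a point at its right end.
By right end: [3,4]  [8,10]  [7,13]  [14,16]  [14,17]  [12,18]
[3,4] uncovered → point at 4; [8,10] uncovered → point at 10; [14,16] uncovered → point at 16.
Points: 4, 10, 16 (3 total).

3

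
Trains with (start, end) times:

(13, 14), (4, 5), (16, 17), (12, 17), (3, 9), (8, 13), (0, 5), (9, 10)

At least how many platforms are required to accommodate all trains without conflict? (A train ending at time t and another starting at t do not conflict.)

The answer is the maximum number of intervals overlapping at any instant.
Events (time:±→running): 0:+→1 3:+→2 4:+→3 … peak 3.

3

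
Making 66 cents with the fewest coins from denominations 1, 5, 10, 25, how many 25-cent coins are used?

2

Greedy: take as many of the largest coin as possible, then repeat with the remainder.
66 = 2×25 + 1×10 + 1×5 + 1×1
Count of 25: 2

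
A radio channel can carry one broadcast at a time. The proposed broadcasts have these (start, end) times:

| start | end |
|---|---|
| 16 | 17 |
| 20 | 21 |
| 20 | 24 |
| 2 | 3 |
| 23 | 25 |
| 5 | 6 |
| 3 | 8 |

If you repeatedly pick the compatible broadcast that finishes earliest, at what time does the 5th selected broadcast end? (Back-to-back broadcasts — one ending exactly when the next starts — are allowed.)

Sort by end time and greedily take each interval whose start is ≥ the last chosen end.
Sorted by end: (2,3)  (5,6)  (3,8)  (16,17)  (20,21)  (20,24)  (23,25)
take (2,3); take (5,6); take (16,17); take (20,21); skip (20,24); take (23,25).
Selected: (2,3) (5,6) (16,17) (20,21) (23,25)

25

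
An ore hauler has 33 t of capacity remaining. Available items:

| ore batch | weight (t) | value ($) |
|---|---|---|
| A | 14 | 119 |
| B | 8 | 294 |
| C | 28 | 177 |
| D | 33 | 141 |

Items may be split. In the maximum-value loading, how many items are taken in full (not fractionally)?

Greedy by value/weight ratio, highest first.
Ratios (sorted): B 36.75, A 8.50, C 6.32, D 4.27
take B (8 @ 294); take A (14 @ 119); take 11/28 of C → 69.54. Capacity used 33/33.
2 item(s) taken whole; one partial (take 11/28 of C).

2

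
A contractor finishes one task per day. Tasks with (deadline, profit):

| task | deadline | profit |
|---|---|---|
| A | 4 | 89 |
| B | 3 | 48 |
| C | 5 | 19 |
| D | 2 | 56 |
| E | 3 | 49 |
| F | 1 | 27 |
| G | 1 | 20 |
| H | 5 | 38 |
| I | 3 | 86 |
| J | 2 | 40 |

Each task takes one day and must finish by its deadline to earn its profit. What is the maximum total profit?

Take jobs in profit order; each goes to the latest open slot no later than its deadline.
By profit: A(d4,89), I(d3,86), D(d2,56), E(d3,49), B(d3,48), J(d2,40), H(d5,38), F(d1,27), G(d1,20), C(d5,19)
A→slot 4; I→slot 3; D→slot 2; E→slot 1; B skipped; J skipped; H→slot 5; F skipped; G skipped; C skipped.
Profit = 49 + 56 + 86 + 89 + 38 = 318

318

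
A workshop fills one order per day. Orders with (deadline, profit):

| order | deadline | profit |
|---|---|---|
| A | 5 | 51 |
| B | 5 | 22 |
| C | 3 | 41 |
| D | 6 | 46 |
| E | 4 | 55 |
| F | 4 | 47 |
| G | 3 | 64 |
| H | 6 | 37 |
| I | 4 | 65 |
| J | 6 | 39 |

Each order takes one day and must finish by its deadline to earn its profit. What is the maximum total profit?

Take jobs in profit order; each goes to the latest open slot no later than its deadline.
Profit order: I=65 G=64 E=55 A=51 F=47 D=46 C=41 J=39 H=37 B=22
Assign: I→slot 4, G→slot 3, E→slot 2, A→slot 5, F→slot 1, D→slot 6, C skipped, J skipped, H skipped, B skipped.
Slots: [1:F] [2:E] [3:G] [4:I] [5:A] [6:D]
Profit = 47 + 55 + 64 + 65 + 51 + 46 = 328

328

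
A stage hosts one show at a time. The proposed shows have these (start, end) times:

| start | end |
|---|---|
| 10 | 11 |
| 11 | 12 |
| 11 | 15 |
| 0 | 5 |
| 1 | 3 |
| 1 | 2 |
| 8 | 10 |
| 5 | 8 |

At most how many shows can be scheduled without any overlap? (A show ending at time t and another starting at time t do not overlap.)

Greedy by earliest finish: after sorting by end time, pick each interval compatible with the last pick.
Sorted by end: (1,2)  (1,3)  (0,5)  (5,8)  (8,10)  (10,11)  (11,12)  (11,15)
take (1,2); skip (1,3); take (5,8); take (8,10); take (10,11); take (11,12).
Selected 5 shows.

5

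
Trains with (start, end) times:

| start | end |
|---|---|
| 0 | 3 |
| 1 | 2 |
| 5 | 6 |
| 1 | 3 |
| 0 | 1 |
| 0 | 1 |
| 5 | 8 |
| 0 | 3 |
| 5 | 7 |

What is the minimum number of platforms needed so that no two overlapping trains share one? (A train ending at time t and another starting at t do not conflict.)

4

Events (time:±→running): 0:+→1 0:+→2 0:+→3 0:+→4 … peak 4.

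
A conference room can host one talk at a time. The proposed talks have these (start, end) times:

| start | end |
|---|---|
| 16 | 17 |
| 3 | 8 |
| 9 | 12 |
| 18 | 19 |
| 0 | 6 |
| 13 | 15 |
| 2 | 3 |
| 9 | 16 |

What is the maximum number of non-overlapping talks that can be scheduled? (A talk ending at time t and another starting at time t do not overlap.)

Sort by end time and greedily take each interval whose start is ≥ the last chosen end.
Sorted by end: (2,3)  (0,6)  (3,8)  (9,12)  (13,15)  (9,16)  (16,17)  (18,19)
take (2,3); take (3,8); take (9,12); take (13,15); skip (9,16); take (16,17); take (18,19).
Selected 6 talks.

6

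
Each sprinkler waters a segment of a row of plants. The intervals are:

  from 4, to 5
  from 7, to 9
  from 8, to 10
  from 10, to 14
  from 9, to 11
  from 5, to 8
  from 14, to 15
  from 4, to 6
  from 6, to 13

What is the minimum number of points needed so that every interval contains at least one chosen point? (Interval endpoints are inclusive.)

By right end: [4,5]  [4,6]  [5,8]  [7,9]  [8,10]  [9,11]  [6,13]  [10,14]  [14,15]
[4,5] uncovered → point at 5; [7,9] uncovered → point at 9; [10,14] uncovered → point at 14.
Points: 5, 9, 14 (3 total).

3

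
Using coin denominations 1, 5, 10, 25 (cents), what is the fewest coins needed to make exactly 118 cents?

9

Greedy: take as many of the largest coin as possible, then repeat with the remainder.
118 − 4×25→18 − 1×10→8 − 1×5→3 − 3×1→0
Total coins = 4 + 1 + 1 + 3 = 9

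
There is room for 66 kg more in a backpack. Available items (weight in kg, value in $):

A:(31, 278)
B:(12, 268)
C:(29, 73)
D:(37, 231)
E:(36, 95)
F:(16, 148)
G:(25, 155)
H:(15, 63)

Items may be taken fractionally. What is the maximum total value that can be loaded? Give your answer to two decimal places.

Greedy by value/weight ratio, highest first.
Ratios (sorted): B 22.33, F 9.25, A 8.97, D 6.24, G 6.20, H 4.20, E 2.64, C 2.52
take B (12 @ 268); take F (16 @ 148); take A (31 @ 278); take 7/37 of D → 43.70. Capacity used 66/66.
Total value = 737.70

737.70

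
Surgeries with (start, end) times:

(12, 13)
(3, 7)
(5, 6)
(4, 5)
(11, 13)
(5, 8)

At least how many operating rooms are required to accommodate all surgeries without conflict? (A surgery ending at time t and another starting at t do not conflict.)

starts: [3, 4, 5, 5, 11, 12]
ends:   [5, 6, 7, 8, 13, 13]
s3→1 s4→2 e5→1 s5→2 s5→3  — peak 3.

3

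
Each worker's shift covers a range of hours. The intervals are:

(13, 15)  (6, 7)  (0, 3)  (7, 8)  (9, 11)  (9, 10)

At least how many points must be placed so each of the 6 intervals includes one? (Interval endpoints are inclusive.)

4

Process intervals by earliest right end; each time one isn't hit yet, stab at its right endpoint.
Sorted: [0,3] [6,7] [7,8] [9,10] [9,11] [13,15]
{[0,3]} hit by 3; {[6,7],[7,8]} hit by 7; {[9,10],[9,11]} hit by 10; {[13,15]} hit by 15.
Points: 3, 7, 10, 15 (4 total).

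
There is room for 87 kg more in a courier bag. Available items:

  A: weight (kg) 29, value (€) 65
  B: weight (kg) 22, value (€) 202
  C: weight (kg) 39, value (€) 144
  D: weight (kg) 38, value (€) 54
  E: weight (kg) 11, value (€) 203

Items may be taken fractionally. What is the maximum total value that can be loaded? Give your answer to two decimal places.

Ratios (sorted): E 18.45, B 9.18, C 3.69, A 2.24, D 1.42
take E (11 @ 203); take B (22 @ 202); take C (39 @ 144); take 15/29 of A → 33.62. Capacity used 87/87.
Total value = 582.62

582.62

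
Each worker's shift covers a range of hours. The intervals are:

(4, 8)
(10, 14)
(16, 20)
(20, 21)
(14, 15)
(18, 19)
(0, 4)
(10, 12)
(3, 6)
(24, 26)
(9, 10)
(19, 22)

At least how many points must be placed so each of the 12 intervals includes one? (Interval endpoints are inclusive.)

Sort by right endpoint; whenever an interval is uncovered, place a point at its right end.
By right end: [0,4]  [3,6]  [4,8]  [9,10]  [10,12]  [10,14]  [14,15]  [18,19]  [16,20]  [20,21]  [19,22]  [24,26]
[0,4] uncovered → point at 4; [9,10] uncovered → point at 10; [14,15] uncovered → point at 15; [18,19] uncovered → point at 19; [20,21] uncovered → point at 21; [24,26] uncovered → point at 26.
Points: 4, 10, 15, 19, 21, 26 (6 total).

6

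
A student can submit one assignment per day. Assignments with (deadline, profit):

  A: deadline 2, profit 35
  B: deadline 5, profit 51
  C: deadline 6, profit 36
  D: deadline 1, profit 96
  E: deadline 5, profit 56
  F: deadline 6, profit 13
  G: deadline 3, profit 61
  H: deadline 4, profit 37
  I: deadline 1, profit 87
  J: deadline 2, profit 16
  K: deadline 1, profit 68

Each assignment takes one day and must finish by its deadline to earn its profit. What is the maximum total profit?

337

Take jobs in profit order; each goes to the latest open slot no later than its deadline.
Profit order: D=96 I=87 K=68 G=61 E=56 B=51 H=37 C=36 A=35 J=16 F=13
Assign: D→slot 1, I skipped, K skipped, G→slot 3, E→slot 5, B→slot 4, H→slot 2, C→slot 6, A skipped, J skipped, F skipped.
Slots: [1:D] [2:H] [3:G] [4:B] [5:E] [6:C]
Profit = 96 + 37 + 61 + 51 + 56 + 36 = 337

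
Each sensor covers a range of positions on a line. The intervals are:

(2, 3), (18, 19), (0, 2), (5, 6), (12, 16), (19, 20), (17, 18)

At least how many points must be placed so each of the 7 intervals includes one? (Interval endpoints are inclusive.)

Process intervals by earliest right end; each time one isn't hit yet, stab at its right endpoint.
Sorted: [0,2] [2,3] [5,6] [12,16] [17,18] [18,19] [19,20]
{[0,2],[2,3]} hit by 2; {[5,6]} hit by 6; {[12,16]} hit by 16; {[17,18],[18,19]} hit by 18; {[19,20]} hit by 20.
Points: 2, 6, 16, 18, 20 (5 total).

5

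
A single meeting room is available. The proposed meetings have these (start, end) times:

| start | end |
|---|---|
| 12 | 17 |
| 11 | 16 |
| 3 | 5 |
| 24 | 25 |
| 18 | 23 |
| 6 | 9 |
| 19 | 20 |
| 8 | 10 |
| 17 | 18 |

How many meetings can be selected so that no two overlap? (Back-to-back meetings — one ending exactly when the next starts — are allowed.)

Greedy by earliest finish: after sorting by end time, pick each interval compatible with the last pick.
Sorted by end: (3,5)  (6,9)  (8,10)  (11,16)  (12,17)  (17,18)  (19,20)  (18,23)  (24,25)
take (3,5); take (6,9); take (11,16); take (17,18); take (19,20); take (24,25).
Selected 6 meetings.

6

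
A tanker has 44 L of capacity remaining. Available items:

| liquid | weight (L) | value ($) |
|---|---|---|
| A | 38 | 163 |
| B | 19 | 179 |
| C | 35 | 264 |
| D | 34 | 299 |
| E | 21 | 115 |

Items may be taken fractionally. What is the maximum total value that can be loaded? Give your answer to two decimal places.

Greedy by value/weight ratio, highest first.
Ratios (sorted): B 9.42, D 8.79, C 7.54, E 5.48, A 4.29
take B (19 @ 179); take 25/34 of D → 219.85. Capacity used 44/44.
Total value = 398.85

398.85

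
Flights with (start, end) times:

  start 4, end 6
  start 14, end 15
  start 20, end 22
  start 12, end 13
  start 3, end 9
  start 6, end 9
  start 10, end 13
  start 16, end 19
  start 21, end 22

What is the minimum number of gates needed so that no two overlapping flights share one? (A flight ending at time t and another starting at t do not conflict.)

2

starts: [3, 4, 6, 10, 12, 14, 16, 20, 21]
ends:   [6, 9, 9, 13, 13, 15, 19, 22, 22]
s3→1 s4→2  — peak 2.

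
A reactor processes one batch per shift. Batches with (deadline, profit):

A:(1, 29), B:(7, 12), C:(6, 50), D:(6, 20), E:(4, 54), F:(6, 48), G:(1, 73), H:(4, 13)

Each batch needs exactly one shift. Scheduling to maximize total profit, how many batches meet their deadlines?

Take jobs in profit order; each goes to the latest open slot no later than its deadline.
Profit order: G=73 E=54 C=50 F=48 A=29 D=20 H=13 B=12
Assign: G→slot 1, E→slot 4, C→slot 6, F→slot 5, A skipped, D→slot 3, H→slot 2, B→slot 7.
Slots: [1:G] [2:H] [3:D] [4:E] [5:F] [6:C] [7:B]
7 of 8 scheduled.

7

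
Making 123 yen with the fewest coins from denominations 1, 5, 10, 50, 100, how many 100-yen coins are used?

123 − 1×100→23 − 2×10→3 − 3×1→0
Count of 100: 1

1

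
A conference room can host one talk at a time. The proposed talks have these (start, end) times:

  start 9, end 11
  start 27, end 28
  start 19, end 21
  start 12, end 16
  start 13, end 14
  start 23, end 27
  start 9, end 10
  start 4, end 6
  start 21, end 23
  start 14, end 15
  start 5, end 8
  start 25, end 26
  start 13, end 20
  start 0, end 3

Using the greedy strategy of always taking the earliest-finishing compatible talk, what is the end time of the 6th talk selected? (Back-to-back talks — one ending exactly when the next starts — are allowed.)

Order by finish time; keep every interval that doesn't clash with the previous kept one.
Sorted by end: (0,3)  (4,6)  (5,8)  (9,10)  (9,11)  (13,14)  (14,15)  (12,16)  (13,20)  (19,21)  (21,23)  (25,26)  (23,27)  (27,28)
take (0,3); take (4,6); take (9,10); take (13,14); take (14,15); take (19,21); take (21,23); take (25,26); take (27,28).
Selected: (0,3) (4,6) (9,10) (13,14) (14,15) (19,21) (21,23) (25,26) (27,28)

21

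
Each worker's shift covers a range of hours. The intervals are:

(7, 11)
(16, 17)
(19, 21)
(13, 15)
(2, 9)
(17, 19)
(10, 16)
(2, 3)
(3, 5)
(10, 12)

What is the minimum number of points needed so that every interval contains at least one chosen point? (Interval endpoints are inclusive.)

Sort by right endpoint; whenever an interval is uncovered, place a point at its right end.
By right end: [2,3]  [3,5]  [2,9]  [7,11]  [10,12]  [13,15]  [10,16]  [16,17]  [17,19]  [19,21]
[2,3] uncovered → point at 3; [7,11] uncovered → point at 11; [13,15] uncovered → point at 15; [16,17] uncovered → point at 17; [19,21] uncovered → point at 21.
Points: 3, 11, 15, 17, 21 (5 total).

5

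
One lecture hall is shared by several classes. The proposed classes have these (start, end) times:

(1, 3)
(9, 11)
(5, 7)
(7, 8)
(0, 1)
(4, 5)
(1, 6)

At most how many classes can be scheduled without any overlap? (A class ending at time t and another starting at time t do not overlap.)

By end time: (0,1), (1,3), (4,5), (1,6), (5,7), (7,8), (9,11).
Pick (0,1); next start ≥ 1 → (1,3); next start ≥ 3 → (4,5); next start ≥ 5 → (5,7); next start ≥ 7 → (7,8); next start ≥ 8 → (9,11).
Selected 6 classes.

6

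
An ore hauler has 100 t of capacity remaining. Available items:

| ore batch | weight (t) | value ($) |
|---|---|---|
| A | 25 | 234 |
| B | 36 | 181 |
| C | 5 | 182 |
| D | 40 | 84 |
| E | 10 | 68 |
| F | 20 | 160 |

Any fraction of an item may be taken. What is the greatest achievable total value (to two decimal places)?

Sort by value per unit weight and fill in that order.
Ratios (sorted): C 36.40, A 9.36, F 8.00, E 6.80, B 5.03, D 2.10
take C (5 @ 182); take A (25 @ 234); take F (20 @ 160); take E (10 @ 68); take B (36 @ 181); take 4/40 of D → 8.40. Capacity used 100/100.
Total value = 833.40

833.40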